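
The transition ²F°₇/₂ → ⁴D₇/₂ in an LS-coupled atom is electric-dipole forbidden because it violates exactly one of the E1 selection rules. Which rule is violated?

Parity must change: odd → even — satisfied.
ΔS = 0: S: 1/2 → 3/2 — violated.
ΔL = 0, ±1 (not L=0↔0): L: 3 → 2, ΔL = -1 — satisfied.
ΔJ = 0, ±1 (not J=0↔0): J: 7/2 → 7/2, ΔJ = +0 — satisfied.

the ΔS = 0 rule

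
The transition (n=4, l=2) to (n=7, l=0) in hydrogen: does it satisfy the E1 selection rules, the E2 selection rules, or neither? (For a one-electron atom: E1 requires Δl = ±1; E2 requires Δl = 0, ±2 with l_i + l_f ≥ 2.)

Δl = 0 − 2 = -2; l_i + l_f = 2.
E1 (Δl = ±1): not satisfied.
E2 (Δl = 0,±2, l_i+l_f ≥ 2): satisfied.

E2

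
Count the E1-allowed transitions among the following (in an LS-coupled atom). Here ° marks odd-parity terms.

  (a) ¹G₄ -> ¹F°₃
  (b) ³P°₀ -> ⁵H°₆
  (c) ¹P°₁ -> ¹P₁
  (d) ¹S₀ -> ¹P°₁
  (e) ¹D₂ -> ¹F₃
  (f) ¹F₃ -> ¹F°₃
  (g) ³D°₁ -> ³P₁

(a) allowed
(b) forbidden (parity, ΔS, ΔL, ΔJ fail)
(c) allowed
(d) allowed
(e) forbidden (parity fails)
(f) allowed
(g) allowed
Total allowed: 5 of 7.

5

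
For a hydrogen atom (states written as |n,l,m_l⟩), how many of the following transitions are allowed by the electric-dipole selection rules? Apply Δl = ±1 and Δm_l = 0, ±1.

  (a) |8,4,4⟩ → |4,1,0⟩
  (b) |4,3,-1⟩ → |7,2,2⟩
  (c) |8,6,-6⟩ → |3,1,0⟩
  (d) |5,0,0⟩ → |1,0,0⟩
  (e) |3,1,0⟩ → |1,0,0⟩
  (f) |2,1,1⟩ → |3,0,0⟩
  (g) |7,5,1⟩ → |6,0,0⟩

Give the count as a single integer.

(a) forbidden — Δl = -3 (E1 requires Δl = ±1); Δm_l = -4 (E1 requires Δm_l = 0, ±1)
(b) forbidden — Δm_l = +3 (E1 requires Δm_l = 0, ±1)
(c) forbidden — Δl = -5 (E1 requires Δl = ±1); Δm_l = +6 (E1 requires Δm_l = 0, ±1)
(d) forbidden — Δl = +0 (E1 requires Δl = ±1)
(e) allowed
(f) allowed
(g) forbidden — Δl = -5 (E1 requires Δl = ±1)
Total allowed: 2 of 7.

2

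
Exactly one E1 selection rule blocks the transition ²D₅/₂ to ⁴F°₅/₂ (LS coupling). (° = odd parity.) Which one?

Initial level: S=1/2, L=2, J=5/2, parity even. Final level: S=3/2, L=3, J=5/2, parity odd.
ΔL = 0, ±1 (not L=0↔0): L: 2 → 3, ΔL = +1 — satisfied.
ΔJ = 0, ±1 (not J=0↔0): J: 5/2 → 5/2, ΔJ = +0 — satisfied.
ΔS = 0: S: 1/2 → 3/2 — violated.
Parity must change: even → odd — satisfied.

the ΔS = 0 rule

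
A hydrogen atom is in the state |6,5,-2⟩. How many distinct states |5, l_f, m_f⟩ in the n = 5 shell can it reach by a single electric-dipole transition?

E1 requires Δl = ±1, so l_f ∈ {4, 6}; with 0 ≤ l_f ≤ n_f−1 = 4, the allowed l_f values are {4}.
For l_f = 4: m_f ∈ {m_i−1, m_i, m_i+1} ∩ [−4, 4] = {-3, -2, -1} → 3 states.
Total: 3.

3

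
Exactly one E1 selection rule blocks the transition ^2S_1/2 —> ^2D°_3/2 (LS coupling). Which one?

Parity must change: even → odd — satisfied.
ΔS = 0: S: 1/2 → 1/2 — satisfied.
ΔL = 0, ±1 (not L=0↔0): L: 0 → 2, ΔL = +2 — violated.
ΔJ = 0, ±1 (not J=0↔0): J: 1/2 → 3/2, ΔJ = +1 — satisfied.

the ΔL = 0, ±1 rule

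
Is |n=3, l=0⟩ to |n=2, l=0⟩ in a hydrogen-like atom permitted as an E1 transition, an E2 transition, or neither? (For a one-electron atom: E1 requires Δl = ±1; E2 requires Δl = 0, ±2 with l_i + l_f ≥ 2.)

Δl = 0 − 0 = +0; l_i + l_f = 0.
E1 (Δl = ±1): not satisfied.
E2 (Δl = 0,±2, l_i+l_f ≥ 2): not satisfied.

neither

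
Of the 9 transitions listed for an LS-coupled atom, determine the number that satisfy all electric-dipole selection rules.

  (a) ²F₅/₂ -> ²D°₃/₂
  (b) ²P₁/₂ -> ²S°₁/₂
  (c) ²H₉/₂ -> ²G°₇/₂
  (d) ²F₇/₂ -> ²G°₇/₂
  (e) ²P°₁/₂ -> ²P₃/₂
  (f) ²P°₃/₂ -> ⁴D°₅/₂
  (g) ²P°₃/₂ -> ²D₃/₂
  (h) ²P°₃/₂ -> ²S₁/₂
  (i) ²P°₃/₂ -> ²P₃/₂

8

(a) allowed
(b) allowed
(c) allowed
(d) allowed
(e) allowed
(f) forbidden (parity, ΔS fail)
(g) allowed
(h) allowed
(i) allowed
Total allowed: 8 of 9.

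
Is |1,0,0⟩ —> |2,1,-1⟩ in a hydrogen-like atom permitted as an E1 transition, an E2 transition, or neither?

Δl = 1 − 0 = +1; l_i + l_f = 1.
Δm_l = -1.
E1 (Δl = ±1, |Δm_l| ≤ 1): satisfied.
E2 (Δl = 0,±2, l_i+l_f ≥ 2, |Δm_l| ≤ 2): not satisfied.

E1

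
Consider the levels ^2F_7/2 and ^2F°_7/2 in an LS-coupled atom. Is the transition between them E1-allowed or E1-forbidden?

allowed

Parity must change: even → odd — satisfied.
ΔS = 0: S: 1/2 → 1/2 — satisfied.
ΔL = 0, ±1 (not L=0↔0): L: 3 → 3, ΔL = +0 — satisfied.
ΔJ = 0, ±1 (not J=0↔0): J: 7/2 → 7/2, ΔJ = +0 — satisfied.
All four E1 rules are satisfied.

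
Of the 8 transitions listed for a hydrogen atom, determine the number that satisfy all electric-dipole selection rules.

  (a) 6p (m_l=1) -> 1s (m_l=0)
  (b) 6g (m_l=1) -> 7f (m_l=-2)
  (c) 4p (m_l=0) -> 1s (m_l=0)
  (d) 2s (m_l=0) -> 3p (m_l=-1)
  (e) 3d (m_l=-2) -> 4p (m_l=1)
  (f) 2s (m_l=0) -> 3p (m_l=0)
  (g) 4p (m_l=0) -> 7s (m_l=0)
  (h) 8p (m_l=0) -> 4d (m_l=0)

(a) allowed
(b) forbidden — Δm_l = -3 (E1 requires Δm_l = 0, ±1)
(c) allowed
(d) allowed
(e) forbidden — Δm_l = +3 (E1 requires Δm_l = 0, ±1)
(f) allowed
(g) allowed
(h) allowed
Total allowed: 6 of 8.

6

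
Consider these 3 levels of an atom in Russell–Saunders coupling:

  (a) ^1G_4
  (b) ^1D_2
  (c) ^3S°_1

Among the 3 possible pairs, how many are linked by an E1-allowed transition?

(a)–(b): forbidden (parity, ΔL, ΔJ).
(a)–(c): forbidden (ΔS, ΔL, ΔJ).
(b)–(c): forbidden (ΔS, ΔL).
Allowed pairs: 0 of 3.

0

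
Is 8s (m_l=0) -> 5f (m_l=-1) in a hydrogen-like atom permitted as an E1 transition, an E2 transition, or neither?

Δl = 3 − 0 = +3; l_i + l_f = 3.
Δm_l = -1.
E1 (Δl = ±1, |Δm_l| ≤ 1): not satisfied.
E2 (Δl = 0,±2, l_i+l_f ≥ 2, |Δm_l| ≤ 2): not satisfied.

neither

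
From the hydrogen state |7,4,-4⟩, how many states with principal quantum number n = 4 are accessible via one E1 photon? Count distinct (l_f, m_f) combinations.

1

E1 requires Δl = ±1, so l_f ∈ {3, 5}; with 0 ≤ l_f ≤ n_f−1 = 3, the allowed l_f values are {3}.
For l_f = 3: m_f ∈ {m_i−1, m_i, m_i+1} ∩ [−3, 3] = {-3} → 1 state.
Total: 1.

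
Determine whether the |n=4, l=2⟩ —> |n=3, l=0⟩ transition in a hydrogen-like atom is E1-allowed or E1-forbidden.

forbidden

Δl = 0 − 2 = -2; the E1 rule Δl = ±1 is violated.
The transition is electric-dipole forbidden.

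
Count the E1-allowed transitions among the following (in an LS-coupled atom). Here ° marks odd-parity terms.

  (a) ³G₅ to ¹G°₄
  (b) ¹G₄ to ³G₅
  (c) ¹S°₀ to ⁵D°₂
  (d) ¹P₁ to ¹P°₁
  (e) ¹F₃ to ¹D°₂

2

(a) forbidden (ΔS fails)
(b) forbidden (parity, ΔS fail)
(c) forbidden (parity, ΔS, ΔL, ΔJ fail)
(d) allowed
(e) allowed
Total allowed: 2 of 5.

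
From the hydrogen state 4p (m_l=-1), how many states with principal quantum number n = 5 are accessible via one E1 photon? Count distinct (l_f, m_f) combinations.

E1 requires Δl = ±1, so l_f ∈ {0, 2}; with 0 ≤ l_f ≤ n_f−1 = 4, the allowed l_f values are {0, 2}.
For l_f = 0: m_f ∈ {m_i−1, m_i, m_i+1} ∩ [−0, 0] = {0} → 1 state.
For l_f = 2: m_f ∈ {m_i−1, m_i, m_i+1} ∩ [−2, 2] = {-2, -1, 0} → 3 states.
Total: 4.

4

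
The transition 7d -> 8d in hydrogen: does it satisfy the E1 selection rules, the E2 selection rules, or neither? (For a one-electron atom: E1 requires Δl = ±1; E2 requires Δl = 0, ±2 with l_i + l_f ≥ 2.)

E2

Δl = 2 − 2 = +0; l_i + l_f = 4.
E1 (Δl = ±1): not satisfied.
E2 (Δl = 0,±2, l_i+l_f ≥ 2): satisfied.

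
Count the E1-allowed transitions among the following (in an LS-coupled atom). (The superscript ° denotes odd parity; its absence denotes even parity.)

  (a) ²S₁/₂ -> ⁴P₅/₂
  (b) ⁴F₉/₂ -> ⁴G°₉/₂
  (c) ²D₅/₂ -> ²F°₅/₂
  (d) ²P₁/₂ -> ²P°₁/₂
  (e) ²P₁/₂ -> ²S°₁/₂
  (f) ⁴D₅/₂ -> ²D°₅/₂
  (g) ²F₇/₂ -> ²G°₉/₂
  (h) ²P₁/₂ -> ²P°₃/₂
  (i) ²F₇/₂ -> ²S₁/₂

(a) forbidden (parity, ΔS, ΔJ fail)
(b) allowed
(c) allowed
(d) allowed
(e) allowed
(f) forbidden (ΔS fails)
(g) allowed
(h) allowed
(i) forbidden (parity, ΔL, ΔJ fail)
Total allowed: 6 of 9.

6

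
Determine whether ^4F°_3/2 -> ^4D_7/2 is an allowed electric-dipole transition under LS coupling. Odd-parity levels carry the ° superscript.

Initial level: S=3/2, L=3, J=3/2, parity odd. Final level: S=3/2, L=2, J=7/2, parity even.
Parity must change: odd → even — ok.
ΔS = 0: S: 3/2 → 3/2 — ok.
ΔL = 0, ±1 (not L=0↔0): L: 3 → 2, ΔL = -1 — ok.
ΔJ = 0, ±1 (not J=0↔0): J: 3/2 → 7/2, ΔJ = +2 — fails.
Rule(s) violated: ΔJ.

forbidden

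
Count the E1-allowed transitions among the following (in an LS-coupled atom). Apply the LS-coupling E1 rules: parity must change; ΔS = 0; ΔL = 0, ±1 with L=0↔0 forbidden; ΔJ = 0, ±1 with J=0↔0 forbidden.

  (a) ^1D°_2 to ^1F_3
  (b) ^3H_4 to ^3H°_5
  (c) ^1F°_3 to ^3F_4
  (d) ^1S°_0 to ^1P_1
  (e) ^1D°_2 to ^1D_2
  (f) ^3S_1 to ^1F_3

(a) allowed
(b) allowed
(c) forbidden (ΔS fails)
(d) allowed
(e) allowed
(f) forbidden (parity, ΔS, ΔL, ΔJ fail)
Total allowed: 4 of 6.

4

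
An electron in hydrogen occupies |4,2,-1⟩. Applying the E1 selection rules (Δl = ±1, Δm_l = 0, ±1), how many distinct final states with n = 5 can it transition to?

E1 requires Δl = ±1, so l_f ∈ {1, 3}; with 0 ≤ l_f ≤ n_f−1 = 4, the allowed l_f values are {1, 3}.
For l_f = 1: m_f ∈ {m_i−1, m_i, m_i+1} ∩ [−1, 1] = {-1, 0} → 2 states.
For l_f = 3: m_f ∈ {m_i−1, m_i, m_i+1} ∩ [−3, 3] = {-2, -1, 0} → 3 states.
Total: 5.

5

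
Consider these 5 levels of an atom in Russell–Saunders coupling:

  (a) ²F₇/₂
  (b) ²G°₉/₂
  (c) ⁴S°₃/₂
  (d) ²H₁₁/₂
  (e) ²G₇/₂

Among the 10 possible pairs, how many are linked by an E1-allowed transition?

(a)–(b): allowed.
(a)–(c): forbidden (ΔS, ΔL, ΔJ).
(a)–(d): forbidden (parity, ΔL, ΔJ).
(a)–(e): forbidden (parity).
(b)–(c): forbidden (parity, ΔS, ΔL, ΔJ).
(b)–(d): allowed.
(b)–(e): allowed.
(c)–(d): forbidden (ΔS, ΔL, ΔJ).
(c)–(e): forbidden (ΔS, ΔL, ΔJ).
(d)–(e): forbidden (parity, ΔJ).
Allowed pairs: 3 of 10.

3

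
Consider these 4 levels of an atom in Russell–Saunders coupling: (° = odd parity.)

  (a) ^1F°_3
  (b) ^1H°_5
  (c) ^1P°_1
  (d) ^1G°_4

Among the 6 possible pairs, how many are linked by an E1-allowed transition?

(a)–(b): forbidden (parity, ΔL, ΔJ).
(a)–(c): forbidden (parity, ΔL, ΔJ).
(a)–(d): forbidden (parity).
(b)–(c): forbidden (parity, ΔL, ΔJ).
(b)–(d): forbidden (parity).
(c)–(d): forbidden (parity, ΔL, ΔJ).
Allowed pairs: 0 of 6.

0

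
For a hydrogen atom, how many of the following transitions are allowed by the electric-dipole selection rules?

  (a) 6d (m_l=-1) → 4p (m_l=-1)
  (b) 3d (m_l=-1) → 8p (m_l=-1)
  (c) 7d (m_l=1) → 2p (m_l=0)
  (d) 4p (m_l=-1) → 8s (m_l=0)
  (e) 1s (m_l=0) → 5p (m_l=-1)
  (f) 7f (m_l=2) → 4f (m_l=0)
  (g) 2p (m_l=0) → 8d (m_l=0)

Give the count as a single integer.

6

(a) allowed
(b) allowed
(c) allowed
(d) allowed
(e) allowed
(f) forbidden — Δl = +0 (E1 requires Δl = ±1); Δm_l = -2 (E1 requires Δm_l = 0, ±1)
(g) allowed
Total allowed: 6 of 7.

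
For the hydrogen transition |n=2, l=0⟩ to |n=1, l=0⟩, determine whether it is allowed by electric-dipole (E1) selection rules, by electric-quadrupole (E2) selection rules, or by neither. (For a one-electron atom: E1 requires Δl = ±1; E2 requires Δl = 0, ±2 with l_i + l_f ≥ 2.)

neither

Δl = 0 − 0 = +0; l_i + l_f = 0.
E1 (Δl = ±1): not satisfied.
E2 (Δl = 0,±2, l_i+l_f ≥ 2): not satisfied.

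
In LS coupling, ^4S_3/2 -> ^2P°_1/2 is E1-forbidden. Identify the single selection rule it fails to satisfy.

ΔL = 0, ±1 (not L=0↔0): L: 0 → 1, ΔL = +1 — ok.
ΔJ = 0, ±1 (not J=0↔0): J: 3/2 → 1/2, ΔJ = -1 — ok.
Parity must change: even → odd — ok.
ΔS = 0: S: 3/2 → 1/2 — fails.

the ΔS = 0 rule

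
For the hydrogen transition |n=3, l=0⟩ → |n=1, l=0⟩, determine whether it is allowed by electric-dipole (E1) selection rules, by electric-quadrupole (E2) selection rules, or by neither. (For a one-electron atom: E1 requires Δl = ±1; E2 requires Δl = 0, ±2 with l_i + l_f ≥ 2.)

neither

Δl = 0 − 0 = +0; l_i + l_f = 0.
E1 (Δl = ±1): not satisfied.
E2 (Δl = 0,±2, l_i+l_f ≥ 2): not satisfied.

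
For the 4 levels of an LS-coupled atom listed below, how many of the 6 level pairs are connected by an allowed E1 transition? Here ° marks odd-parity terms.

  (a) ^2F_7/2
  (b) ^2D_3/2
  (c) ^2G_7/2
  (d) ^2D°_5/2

(a)–(b): forbidden (parity, ΔJ).
(a)–(c): forbidden (parity).
(a)–(d): allowed.
(b)–(c): forbidden (parity, ΔL, ΔJ).
(b)–(d): allowed.
(c)–(d): forbidden (ΔL).
Allowed pairs: 2 of 6.

2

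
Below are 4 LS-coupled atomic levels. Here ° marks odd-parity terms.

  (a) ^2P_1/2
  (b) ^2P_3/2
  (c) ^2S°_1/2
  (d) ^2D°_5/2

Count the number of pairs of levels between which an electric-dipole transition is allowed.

(a)–(b): forbidden (parity).
(a)–(c): allowed.
(a)–(d): forbidden (ΔJ).
(b)–(c): allowed.
(b)–(d): allowed.
(c)–(d): forbidden (parity, ΔL, ΔJ).
Allowed pairs: 3 of 6.

3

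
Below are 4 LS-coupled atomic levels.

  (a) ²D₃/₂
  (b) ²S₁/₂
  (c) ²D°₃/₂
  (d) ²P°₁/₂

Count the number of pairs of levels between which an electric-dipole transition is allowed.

(a)–(b): forbidden (parity, ΔL).
(a)–(c): allowed.
(a)–(d): allowed.
(b)–(c): forbidden (ΔL).
(b)–(d): allowed.
(c)–(d): forbidden (parity).
Allowed pairs: 3 of 6.

3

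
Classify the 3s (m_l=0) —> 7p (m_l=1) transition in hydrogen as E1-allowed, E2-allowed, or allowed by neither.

Δl = 1 − 0 = +1; l_i + l_f = 1.
Δm_l = +1.
E1 (Δl = ±1, |Δm_l| ≤ 1): satisfied.
E2 (Δl = 0,±2, l_i+l_f ≥ 2, |Δm_l| ≤ 2): not satisfied.

E1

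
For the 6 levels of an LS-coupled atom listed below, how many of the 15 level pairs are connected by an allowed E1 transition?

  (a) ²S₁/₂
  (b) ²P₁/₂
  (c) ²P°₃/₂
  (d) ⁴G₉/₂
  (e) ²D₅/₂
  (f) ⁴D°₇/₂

3

(a)–(b): forbidden (parity).
(a)–(c): allowed.
(a)–(d): forbidden (parity, ΔS, ΔL, ΔJ).
(a)–(e): forbidden (parity, ΔL, ΔJ).
(a)–(f): forbidden (ΔS, ΔL, ΔJ).
(b)–(c): allowed.
(b)–(d): forbidden (parity, ΔS, ΔL, ΔJ).
(b)–(e): forbidden (parity, ΔJ).
(b)–(f): forbidden (ΔS, ΔJ).
(c)–(d): forbidden (ΔS, ΔL, ΔJ).
(c)–(e): allowed.
(c)–(f): forbidden (parity, ΔS, ΔJ).
(d)–(e): forbidden (parity, ΔS, ΔL, ΔJ).
(d)–(f): forbidden (ΔL).
(e)–(f): forbidden (ΔS).
Allowed pairs: 3 of 15.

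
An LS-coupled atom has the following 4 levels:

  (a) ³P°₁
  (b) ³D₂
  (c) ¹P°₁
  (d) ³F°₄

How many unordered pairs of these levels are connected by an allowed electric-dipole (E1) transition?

(a)–(b): allowed.
(a)–(c): forbidden (parity, ΔS).
(a)–(d): forbidden (parity, ΔL, ΔJ).
(b)–(c): forbidden (ΔS).
(b)–(d): forbidden (ΔJ).
(c)–(d): forbidden (parity, ΔS, ΔL, ΔJ).
Allowed pairs: 1 of 6.

1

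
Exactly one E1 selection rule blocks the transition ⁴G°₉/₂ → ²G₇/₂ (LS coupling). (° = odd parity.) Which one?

the ΔS = 0 rule

Parity must change: odd → even — ✓.
ΔL = 0, ±1 (not L=0↔0): L: 4 → 4, ΔL = +0 — ✓.
ΔS = 0: S: 3/2 → 1/2 — ✗.
ΔJ = 0, ±1 (not J=0↔0): J: 9/2 → 7/2, ΔJ = -1 — ✓.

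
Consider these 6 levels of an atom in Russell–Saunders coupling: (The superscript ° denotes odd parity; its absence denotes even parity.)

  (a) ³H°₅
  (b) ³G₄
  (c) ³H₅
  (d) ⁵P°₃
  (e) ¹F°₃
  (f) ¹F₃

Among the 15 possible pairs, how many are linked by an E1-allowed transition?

3

(a)–(b): allowed.
(a)–(c): allowed.
(a)–(d): forbidden (parity, ΔS, ΔL, ΔJ).
(a)–(e): forbidden (parity, ΔS, ΔL, ΔJ).
(a)–(f): forbidden (ΔS, ΔL, ΔJ).
(b)–(c): forbidden (parity).
(b)–(d): forbidden (ΔS, ΔL).
(b)–(e): forbidden (ΔS).
(b)–(f): forbidden (parity, ΔS).
(c)–(d): forbidden (ΔS, ΔL, ΔJ).
(c)–(e): forbidden (ΔS, ΔL, ΔJ).
(c)–(f): forbidden (parity, ΔS, ΔL, ΔJ).
(d)–(e): forbidden (parity, ΔS, ΔL).
(d)–(f): forbidden (ΔS, ΔL).
(e)–(f): allowed.
Allowed pairs: 3 of 15.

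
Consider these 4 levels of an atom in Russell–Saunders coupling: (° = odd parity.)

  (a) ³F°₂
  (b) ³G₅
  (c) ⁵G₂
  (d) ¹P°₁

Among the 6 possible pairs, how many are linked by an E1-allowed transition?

0

(a)–(b): forbidden (ΔJ).
(a)–(c): forbidden (ΔS).
(a)–(d): forbidden (parity, ΔS, ΔL).
(b)–(c): forbidden (parity, ΔS, ΔJ).
(b)–(d): forbidden (ΔS, ΔL, ΔJ).
(c)–(d): forbidden (ΔS, ΔL).
Allowed pairs: 0 of 6.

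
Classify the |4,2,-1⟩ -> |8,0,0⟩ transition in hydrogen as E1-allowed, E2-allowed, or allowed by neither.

Δl = 0 − 2 = -2; l_i + l_f = 2.
Δm_l = +1.
E1 (Δl = ±1, |Δm_l| ≤ 1): not satisfied.
E2 (Δl = 0,±2, l_i+l_f ≥ 2, |Δm_l| ≤ 2): satisfied.

E2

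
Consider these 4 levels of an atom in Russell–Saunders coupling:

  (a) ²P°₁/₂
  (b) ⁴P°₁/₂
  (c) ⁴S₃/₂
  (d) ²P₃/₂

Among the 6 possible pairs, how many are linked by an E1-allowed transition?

2

(a)–(b): forbidden (parity, ΔS).
(a)–(c): forbidden (ΔS).
(a)–(d): allowed.
(b)–(c): allowed.
(b)–(d): forbidden (ΔS).
(c)–(d): forbidden (parity, ΔS).
Allowed pairs: 2 of 6.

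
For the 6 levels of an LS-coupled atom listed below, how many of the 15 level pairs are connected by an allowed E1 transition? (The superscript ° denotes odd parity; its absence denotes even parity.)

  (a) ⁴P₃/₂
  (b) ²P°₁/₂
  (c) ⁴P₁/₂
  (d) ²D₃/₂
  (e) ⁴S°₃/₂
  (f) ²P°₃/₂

(a)–(b): forbidden (ΔS).
(a)–(c): forbidden (parity).
(a)–(d): forbidden (parity, ΔS).
(a)–(e): allowed.
(a)–(f): forbidden (ΔS).
(b)–(c): forbidden (ΔS).
(b)–(d): allowed.
(b)–(e): forbidden (parity, ΔS).
(b)–(f): forbidden (parity).
(c)–(d): forbidden (parity, ΔS).
(c)–(e): allowed.
(c)–(f): forbidden (ΔS).
(d)–(e): forbidden (ΔS, ΔL).
(d)–(f): allowed.
(e)–(f): forbidden (parity, ΔS).
Allowed pairs: 4 of 15.

4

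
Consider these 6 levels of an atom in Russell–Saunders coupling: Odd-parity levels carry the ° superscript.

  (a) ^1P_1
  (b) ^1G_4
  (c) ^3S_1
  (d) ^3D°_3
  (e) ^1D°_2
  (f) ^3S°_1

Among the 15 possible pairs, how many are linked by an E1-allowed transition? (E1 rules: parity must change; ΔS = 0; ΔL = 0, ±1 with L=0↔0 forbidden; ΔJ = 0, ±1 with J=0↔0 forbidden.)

1

(a)–(b): forbidden (parity, ΔL, ΔJ).
(a)–(c): forbidden (parity, ΔS).
(a)–(d): forbidden (ΔS, ΔJ).
(a)–(e): allowed.
(a)–(f): forbidden (ΔS).
(b)–(c): forbidden (parity, ΔS, ΔL, ΔJ).
(b)–(d): forbidden (ΔS, ΔL).
(b)–(e): forbidden (ΔL, ΔJ).
(b)–(f): forbidden (ΔS, ΔL, ΔJ).
(c)–(d): forbidden (ΔL, ΔJ).
(c)–(e): forbidden (ΔS, ΔL).
(c)–(f): forbidden (ΔL).
(d)–(e): forbidden (parity, ΔS).
(d)–(f): forbidden (parity, ΔL, ΔJ).
(e)–(f): forbidden (parity, ΔS, ΔL).
Allowed pairs: 1 of 15.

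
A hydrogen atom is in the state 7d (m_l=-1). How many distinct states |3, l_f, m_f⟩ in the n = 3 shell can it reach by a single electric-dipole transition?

2

E1 requires Δl = ±1, so l_f ∈ {1, 3}; with 0 ≤ l_f ≤ n_f−1 = 2, the allowed l_f values are {1}.
For l_f = 1: m_f ∈ {m_i−1, m_i, m_i+1} ∩ [−1, 1] = {-1, 0} → 2 states.
Total: 2.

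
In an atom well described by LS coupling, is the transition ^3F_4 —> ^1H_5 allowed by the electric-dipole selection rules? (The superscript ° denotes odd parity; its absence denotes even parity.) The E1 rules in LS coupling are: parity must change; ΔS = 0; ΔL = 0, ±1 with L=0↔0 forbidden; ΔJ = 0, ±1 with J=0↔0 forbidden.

Parity must change: even → even — fails.
ΔS = 0: S: 1 → 0 — fails.
ΔL = 0, ±1 (not L=0↔0): L: 3 → 5, ΔL = +2 — fails.
ΔJ = 0, ±1 (not J=0↔0): J: 4 → 5, ΔJ = +1 — passes.
Rule(s) violated: parity, ΔS, ΔL.

forbidden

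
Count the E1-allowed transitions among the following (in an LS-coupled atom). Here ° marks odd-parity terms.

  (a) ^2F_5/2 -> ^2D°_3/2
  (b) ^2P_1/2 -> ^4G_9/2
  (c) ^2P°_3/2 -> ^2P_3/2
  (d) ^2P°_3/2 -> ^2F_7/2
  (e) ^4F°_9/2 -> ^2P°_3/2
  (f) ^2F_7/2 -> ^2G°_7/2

(a) allowed
(b) forbidden (parity, ΔS, ΔL, ΔJ fail)
(c) allowed
(d) forbidden (ΔL, ΔJ fail)
(e) forbidden (parity, ΔS, ΔL, ΔJ fail)
(f) allowed
Total allowed: 3 of 6.

3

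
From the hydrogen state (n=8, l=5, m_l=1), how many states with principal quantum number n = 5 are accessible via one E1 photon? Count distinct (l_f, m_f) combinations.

3

E1 requires Δl = ±1, so l_f ∈ {4, 6}; with 0 ≤ l_f ≤ n_f−1 = 4, the allowed l_f values are {4}.
For l_f = 4: m_f ∈ {m_i−1, m_i, m_i+1} ∩ [−4, 4] = {0, 1, 2} → 3 states.
Total: 3.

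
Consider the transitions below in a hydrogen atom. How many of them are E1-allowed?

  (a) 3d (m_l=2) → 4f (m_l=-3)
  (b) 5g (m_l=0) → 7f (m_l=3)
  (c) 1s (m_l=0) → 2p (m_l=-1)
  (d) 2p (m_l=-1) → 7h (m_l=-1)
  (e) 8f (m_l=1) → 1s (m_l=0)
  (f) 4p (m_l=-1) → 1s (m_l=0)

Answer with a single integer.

2

(a) forbidden — Δm_l = -5 (E1 requires Δm_l = 0, ±1)
(b) forbidden — Δm_l = +3 (E1 requires Δm_l = 0, ±1)
(c) allowed
(d) forbidden — Δl = +4 (E1 requires Δl = ±1)
(e) forbidden — Δl = -3 (E1 requires Δl = ±1)
(f) allowed
Total allowed: 2 of 6.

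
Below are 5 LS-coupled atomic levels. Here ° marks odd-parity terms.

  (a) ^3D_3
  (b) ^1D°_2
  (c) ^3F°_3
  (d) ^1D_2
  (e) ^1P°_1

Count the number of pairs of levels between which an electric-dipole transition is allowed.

3

(a)–(b): forbidden (ΔS).
(a)–(c): allowed.
(a)–(d): forbidden (parity, ΔS).
(a)–(e): forbidden (ΔS, ΔJ).
(b)–(c): forbidden (parity, ΔS).
(b)–(d): allowed.
(b)–(e): forbidden (parity).
(c)–(d): forbidden (ΔS).
(c)–(e): forbidden (parity, ΔS, ΔL, ΔJ).
(d)–(e): allowed.
Allowed pairs: 3 of 10.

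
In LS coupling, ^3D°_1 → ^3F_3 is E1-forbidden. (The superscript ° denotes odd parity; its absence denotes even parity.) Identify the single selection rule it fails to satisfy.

the ΔJ = 0, ±1 rule

Parity must change: odd → even — ok.
ΔS = 0: S: 1 → 1 — ok.
ΔL = 0, ±1 (not L=0↔0): L: 2 → 3, ΔL = +1 — ok.
ΔJ = 0, ±1 (not J=0↔0): J: 1 → 3, ΔJ = +2 — fails.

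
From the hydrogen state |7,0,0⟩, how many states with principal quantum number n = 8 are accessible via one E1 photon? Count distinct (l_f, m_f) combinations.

3

E1 requires Δl = ±1, so l_f ∈ {-1, 1}; with 0 ≤ l_f ≤ n_f−1 = 7, the allowed l_f values are {1}.
For l_f = 1: m_f ∈ {m_i−1, m_i, m_i+1} ∩ [−1, 1] = {-1, 0, 1} → 3 states.
Total: 3.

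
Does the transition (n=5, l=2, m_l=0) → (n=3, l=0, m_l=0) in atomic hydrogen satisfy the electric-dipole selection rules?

forbidden

l: 2 → 0 (Δl = -2). Δl = ±1 ✗.
Δm_l = 0 − (0) = +0. E1 requires Δm_l = 0, ±1: ✓.
The transition is electric-dipole forbidden.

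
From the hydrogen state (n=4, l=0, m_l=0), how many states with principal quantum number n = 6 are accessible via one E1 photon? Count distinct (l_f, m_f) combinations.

3

E1 requires Δl = ±1, so l_f ∈ {-1, 1}; with 0 ≤ l_f ≤ n_f−1 = 5, the allowed l_f values are {1}.
For l_f = 1: m_f ∈ {m_i−1, m_i, m_i+1} ∩ [−1, 1] = {-1, 0, 1} → 3 states.
Total: 3.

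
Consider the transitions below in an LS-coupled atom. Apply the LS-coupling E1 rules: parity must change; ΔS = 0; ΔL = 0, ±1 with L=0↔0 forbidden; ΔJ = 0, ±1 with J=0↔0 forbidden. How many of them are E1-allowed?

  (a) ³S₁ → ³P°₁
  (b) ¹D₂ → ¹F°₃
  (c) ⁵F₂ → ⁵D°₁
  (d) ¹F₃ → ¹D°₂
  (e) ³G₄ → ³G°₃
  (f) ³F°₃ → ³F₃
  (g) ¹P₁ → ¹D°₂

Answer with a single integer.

(a) allowed
(b) allowed
(c) allowed
(d) allowed
(e) allowed
(f) allowed
(g) allowed
Total allowed: 7 of 7.

7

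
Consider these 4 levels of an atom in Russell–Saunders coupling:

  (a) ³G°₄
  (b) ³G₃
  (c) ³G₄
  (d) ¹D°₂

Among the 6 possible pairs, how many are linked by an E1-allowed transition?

2

(a)–(b): allowed.
(a)–(c): allowed.
(a)–(d): forbidden (parity, ΔS, ΔL, ΔJ).
(b)–(c): forbidden (parity).
(b)–(d): forbidden (ΔS, ΔL).
(c)–(d): forbidden (ΔS, ΔL, ΔJ).
Allowed pairs: 2 of 6.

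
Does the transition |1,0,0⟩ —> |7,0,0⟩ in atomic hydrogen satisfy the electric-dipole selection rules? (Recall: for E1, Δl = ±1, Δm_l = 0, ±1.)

Δl = 0 − 0 = +0; the E1 rule Δl = ±1 is violated.
m_l: 0 → 0 (Δm_l = +0). |Δm_l| ≤ 1 satisfied.
The transition is electric-dipole forbidden.

forbidden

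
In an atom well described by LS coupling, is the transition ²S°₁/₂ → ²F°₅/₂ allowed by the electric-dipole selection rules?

forbidden

Parity must change: odd → odd — fails.
ΔS = 0: S: 1/2 → 1/2 — passes.
ΔL = 0, ±1 (not L=0↔0): L: 0 → 3, ΔL = +3 — fails.
ΔJ = 0, ±1 (not J=0↔0): J: 1/2 → 5/2, ΔJ = +2 — fails.
Rule(s) violated: parity, ΔL, ΔJ.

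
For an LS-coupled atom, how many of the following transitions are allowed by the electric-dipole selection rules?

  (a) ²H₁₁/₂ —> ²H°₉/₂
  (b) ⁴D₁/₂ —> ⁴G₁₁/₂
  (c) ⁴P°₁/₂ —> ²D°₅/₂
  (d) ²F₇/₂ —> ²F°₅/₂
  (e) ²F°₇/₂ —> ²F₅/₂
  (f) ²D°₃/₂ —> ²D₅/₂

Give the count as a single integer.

4

(a) allowed
(b) forbidden (parity, ΔL, ΔJ fail)
(c) forbidden (parity, ΔS, ΔJ fail)
(d) allowed
(e) allowed
(f) allowed
Total allowed: 4 of 6.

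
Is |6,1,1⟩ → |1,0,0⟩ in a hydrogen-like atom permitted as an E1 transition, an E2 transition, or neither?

E1

Δl = 0 − 1 = -1; l_i + l_f = 1.
Δm_l = -1.
E1 (Δl = ±1, |Δm_l| ≤ 1): satisfied.
E2 (Δl = 0,±2, l_i+l_f ≥ 2, |Δm_l| ≤ 2): not satisfied.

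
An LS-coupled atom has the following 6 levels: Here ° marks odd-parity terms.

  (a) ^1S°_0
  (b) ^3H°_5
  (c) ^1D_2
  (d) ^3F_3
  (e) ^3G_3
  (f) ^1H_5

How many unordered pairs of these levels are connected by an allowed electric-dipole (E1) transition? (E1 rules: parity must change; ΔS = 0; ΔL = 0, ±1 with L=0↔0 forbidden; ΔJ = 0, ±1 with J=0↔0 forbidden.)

(a)–(b): forbidden (parity, ΔS, ΔL, ΔJ).
(a)–(c): forbidden (ΔL, ΔJ).
(a)–(d): forbidden (ΔS, ΔL, ΔJ).
(a)–(e): forbidden (ΔS, ΔL, ΔJ).
(a)–(f): forbidden (ΔL, ΔJ).
(b)–(c): forbidden (ΔS, ΔL, ΔJ).
(b)–(d): forbidden (ΔL, ΔJ).
(b)–(e): forbidden (ΔJ).
(b)–(f): forbidden (ΔS).
(c)–(d): forbidden (parity, ΔS).
(c)–(e): forbidden (parity, ΔS, ΔL).
(c)–(f): forbidden (parity, ΔL, ΔJ).
(d)–(e): forbidden (parity).
(d)–(f): forbidden (parity, ΔS, ΔL, ΔJ).
(e)–(f): forbidden (parity, ΔS, ΔJ).
Allowed pairs: 0 of 15.

0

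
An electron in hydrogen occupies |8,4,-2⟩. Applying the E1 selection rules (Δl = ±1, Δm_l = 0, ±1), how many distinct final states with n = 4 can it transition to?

3

E1 requires Δl = ±1, so l_f ∈ {3, 5}; with 0 ≤ l_f ≤ n_f−1 = 3, the allowed l_f values are {3}.
For l_f = 3: m_f ∈ {m_i−1, m_i, m_i+1} ∩ [−3, 3] = {-3, -2, -1} → 3 states.
Total: 3.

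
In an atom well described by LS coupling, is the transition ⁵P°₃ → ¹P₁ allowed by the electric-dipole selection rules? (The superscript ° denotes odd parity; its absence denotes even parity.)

forbidden

Reading off the term symbols: S 2→0, L 1→1, J 3→1, parity odd→even.
ΔL = 0, ±1 (not L=0↔0): L: 1 → 1, ΔL = +0 — passes.
ΔJ = 0, ±1 (not J=0↔0): J: 3 → 1, ΔJ = -2 — fails.
ΔS = 0: S: 2 → 0 — fails.
Parity must change: odd → even — passes.
Rule(s) violated: ΔS, ΔJ.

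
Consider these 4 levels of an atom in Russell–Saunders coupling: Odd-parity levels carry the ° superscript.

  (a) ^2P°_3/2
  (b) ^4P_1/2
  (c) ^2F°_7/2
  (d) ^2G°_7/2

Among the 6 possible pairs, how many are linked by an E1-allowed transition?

(a)–(b): forbidden (ΔS).
(a)–(c): forbidden (parity, ΔL, ΔJ).
(a)–(d): forbidden (parity, ΔL, ΔJ).
(b)–(c): forbidden (ΔS, ΔL, ΔJ).
(b)–(d): forbidden (ΔS, ΔL, ΔJ).
(c)–(d): forbidden (parity).
Allowed pairs: 0 of 6.

0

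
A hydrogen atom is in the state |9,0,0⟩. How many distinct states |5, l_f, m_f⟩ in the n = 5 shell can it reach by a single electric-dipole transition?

E1 requires Δl = ±1, so l_f ∈ {-1, 1}; with 0 ≤ l_f ≤ n_f−1 = 4, the allowed l_f values are {1}.
For l_f = 1: m_f ∈ {m_i−1, m_i, m_i+1} ∩ [−1, 1] = {-1, 0, 1} → 3 states.
Total: 3.

3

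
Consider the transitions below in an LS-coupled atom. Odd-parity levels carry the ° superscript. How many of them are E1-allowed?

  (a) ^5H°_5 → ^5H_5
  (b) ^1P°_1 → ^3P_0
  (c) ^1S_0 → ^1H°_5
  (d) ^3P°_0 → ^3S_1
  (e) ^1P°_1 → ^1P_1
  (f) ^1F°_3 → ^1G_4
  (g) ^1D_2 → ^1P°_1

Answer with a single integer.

5

(a) allowed
(b) forbidden (ΔS fails)
(c) forbidden (ΔL, ΔJ fail)
(d) allowed
(e) allowed
(f) allowed
(g) allowed
Total allowed: 5 of 7.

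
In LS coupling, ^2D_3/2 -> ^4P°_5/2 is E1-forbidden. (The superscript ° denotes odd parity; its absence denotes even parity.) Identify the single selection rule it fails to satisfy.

Parity must change: even → odd — passes.
ΔS = 0: S: 1/2 → 3/2 — fails.
ΔL = 0, ±1 (not L=0↔0): L: 2 → 1, ΔL = -1 — passes.
ΔJ = 0, ±1 (not J=0↔0): J: 3/2 → 5/2, ΔJ = +1 — passes.

the ΔS = 0 rule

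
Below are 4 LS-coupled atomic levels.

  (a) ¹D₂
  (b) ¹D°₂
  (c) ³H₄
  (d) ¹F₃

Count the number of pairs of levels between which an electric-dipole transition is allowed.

2

(a)–(b): allowed.
(a)–(c): forbidden (parity, ΔS, ΔL, ΔJ).
(a)–(d): forbidden (parity).
(b)–(c): forbidden (ΔS, ΔL, ΔJ).
(b)–(d): allowed.
(c)–(d): forbidden (parity, ΔS, ΔL).
Allowed pairs: 2 of 6.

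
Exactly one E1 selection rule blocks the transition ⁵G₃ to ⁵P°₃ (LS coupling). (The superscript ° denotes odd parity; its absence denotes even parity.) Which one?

the ΔL = 0, ±1 rule

Reading off the term symbols: S 2→2, L 4→1, J 3→3, parity even→odd.
Parity must change: even → odd — ✓.
ΔS = 0: S: 2 → 2 — ✓.
ΔL = 0, ±1 (not L=0↔0): L: 4 → 1, ΔL = -3 — ✗.
ΔJ = 0, ±1 (not J=0↔0): J: 3 → 3, ΔJ = +0 — ✓.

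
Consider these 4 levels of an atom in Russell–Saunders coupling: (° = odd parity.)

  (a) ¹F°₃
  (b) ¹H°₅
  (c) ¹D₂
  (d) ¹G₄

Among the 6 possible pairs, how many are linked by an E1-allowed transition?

(a)–(b): forbidden (parity, ΔL, ΔJ).
(a)–(c): allowed.
(a)–(d): allowed.
(b)–(c): forbidden (ΔL, ΔJ).
(b)–(d): allowed.
(c)–(d): forbidden (parity, ΔL, ΔJ).
Allowed pairs: 3 of 6.

3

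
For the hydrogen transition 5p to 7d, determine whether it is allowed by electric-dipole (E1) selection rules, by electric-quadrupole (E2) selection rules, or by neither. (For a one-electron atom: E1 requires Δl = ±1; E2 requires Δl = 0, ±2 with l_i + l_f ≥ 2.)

Δl = 2 − 1 = +1; l_i + l_f = 3.
E1 (Δl = ±1): satisfied.
E2 (Δl = 0,±2, l_i+l_f ≥ 2): not satisfied.

E1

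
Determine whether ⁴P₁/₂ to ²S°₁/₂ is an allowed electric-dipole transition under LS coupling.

forbidden

ΔL = 0, ±1 (not L=0↔0): L: 1 → 0, ΔL = -1 — satisfied.
ΔJ = 0, ±1 (not J=0↔0): J: 1/2 → 1/2, ΔJ = +0 — satisfied.
Parity must change: even → odd — satisfied.
ΔS = 0: S: 3/2 → 1/2 — violated.
Rule(s) violated: ΔS.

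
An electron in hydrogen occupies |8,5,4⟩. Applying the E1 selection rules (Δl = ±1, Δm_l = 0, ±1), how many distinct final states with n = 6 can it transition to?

E1 requires Δl = ±1, so l_f ∈ {4, 6}; with 0 ≤ l_f ≤ n_f−1 = 5, the allowed l_f values are {4}.
For l_f = 4: m_f ∈ {m_i−1, m_i, m_i+1} ∩ [−4, 4] = {3, 4} → 2 states.
Total: 2.

2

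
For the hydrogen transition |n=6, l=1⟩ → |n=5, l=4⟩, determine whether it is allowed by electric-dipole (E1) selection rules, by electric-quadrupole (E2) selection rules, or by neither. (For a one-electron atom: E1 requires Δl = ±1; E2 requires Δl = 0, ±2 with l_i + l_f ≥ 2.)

Δl = 4 − 1 = +3; l_i + l_f = 5.
E1 (Δl = ±1): not satisfied.
E2 (Δl = 0,±2, l_i+l_f ≥ 2): not satisfied.

neither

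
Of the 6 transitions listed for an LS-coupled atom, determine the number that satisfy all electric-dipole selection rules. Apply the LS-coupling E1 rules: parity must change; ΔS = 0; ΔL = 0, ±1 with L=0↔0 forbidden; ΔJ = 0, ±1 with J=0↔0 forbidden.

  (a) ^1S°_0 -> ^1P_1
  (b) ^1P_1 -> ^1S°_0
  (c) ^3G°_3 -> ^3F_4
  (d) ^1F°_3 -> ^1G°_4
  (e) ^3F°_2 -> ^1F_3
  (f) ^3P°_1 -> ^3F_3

(a) allowed
(b) allowed
(c) allowed
(d) forbidden (parity fails)
(e) forbidden (ΔS fails)
(f) forbidden (ΔL, ΔJ fail)
Total allowed: 3 of 6.

3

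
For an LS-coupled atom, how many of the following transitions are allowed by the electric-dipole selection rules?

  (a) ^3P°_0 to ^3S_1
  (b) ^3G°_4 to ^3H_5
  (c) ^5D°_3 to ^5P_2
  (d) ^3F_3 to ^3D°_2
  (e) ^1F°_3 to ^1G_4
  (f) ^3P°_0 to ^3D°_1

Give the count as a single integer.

(a) allowed
(b) allowed
(c) allowed
(d) allowed
(e) allowed
(f) forbidden (parity fails)
Total allowed: 5 of 6.

5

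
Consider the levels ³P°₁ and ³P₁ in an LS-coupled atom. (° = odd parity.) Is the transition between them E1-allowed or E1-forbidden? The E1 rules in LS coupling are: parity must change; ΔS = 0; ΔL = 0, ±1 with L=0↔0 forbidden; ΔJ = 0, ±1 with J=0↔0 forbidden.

allowed

ΔS = 0: S: 1 → 1 — ✓.
ΔL = 0, ±1 (not L=0↔0): L: 1 → 1, ΔL = +0 — ✓.
Parity must change: odd → even — ✓.
ΔJ = 0, ±1 (not J=0↔0): J: 1 → 1, ΔJ = +0 — ✓.
All four E1 rules are satisfied.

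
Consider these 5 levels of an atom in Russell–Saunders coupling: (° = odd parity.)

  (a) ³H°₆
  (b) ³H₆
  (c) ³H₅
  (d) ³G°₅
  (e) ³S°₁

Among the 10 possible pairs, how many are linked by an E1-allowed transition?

(a)–(b): allowed.
(a)–(c): allowed.
(a)–(d): forbidden (parity).
(a)–(e): forbidden (parity, ΔL, ΔJ).
(b)–(c): forbidden (parity).
(b)–(d): allowed.
(b)–(e): forbidden (ΔL, ΔJ).
(c)–(d): allowed.
(c)–(e): forbidden (ΔL, ΔJ).
(d)–(e): forbidden (parity, ΔL, ΔJ).
Allowed pairs: 4 of 10.

4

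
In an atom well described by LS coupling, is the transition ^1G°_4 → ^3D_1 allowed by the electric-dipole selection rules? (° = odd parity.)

Initial level: S=0, L=4, J=4, parity odd. Final level: S=1, L=2, J=1, parity even.
Parity must change: odd → even — passes.
ΔS = 0: S: 0 → 1 — fails.
ΔL = 0, ±1 (not L=0↔0): L: 4 → 2, ΔL = -2 — fails.
ΔJ = 0, ±1 (not J=0↔0): J: 4 → 1, ΔJ = -3 — fails.
Rule(s) violated: ΔS, ΔL, ΔJ.

forbidden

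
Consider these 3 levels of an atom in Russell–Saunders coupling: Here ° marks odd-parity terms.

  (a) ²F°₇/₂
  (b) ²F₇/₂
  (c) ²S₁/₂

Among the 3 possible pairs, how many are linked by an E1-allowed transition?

1

(a)–(b): allowed.
(a)–(c): forbidden (ΔL, ΔJ).
(b)–(c): forbidden (parity, ΔL, ΔJ).
Allowed pairs: 1 of 3.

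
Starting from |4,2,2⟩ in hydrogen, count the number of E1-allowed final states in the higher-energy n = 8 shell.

4

E1 requires Δl = ±1, so l_f ∈ {1, 3}; with 0 ≤ l_f ≤ n_f−1 = 7, the allowed l_f values are {1, 3}.
For l_f = 1: m_f ∈ {m_i−1, m_i, m_i+1} ∩ [−1, 1] = {1} → 1 state.
For l_f = 3: m_f ∈ {m_i−1, m_i, m_i+1} ∩ [−3, 3] = {1, 2, 3} → 3 states.
Total: 4.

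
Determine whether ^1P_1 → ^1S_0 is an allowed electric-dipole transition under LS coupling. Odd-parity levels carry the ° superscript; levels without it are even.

forbidden

Initial level: S=0, L=1, J=1, parity even. Final level: S=0, L=0, J=0, parity even.
Parity must change: even → even — violated.
ΔJ = 0, ±1 (not J=0↔0): J: 1 → 0, ΔJ = -1 — satisfied.
ΔS = 0: S: 0 → 0 — satisfied.
ΔL = 0, ±1 (not L=0↔0): L: 1 → 0, ΔL = -1 — satisfied.
Rule(s) violated: parity.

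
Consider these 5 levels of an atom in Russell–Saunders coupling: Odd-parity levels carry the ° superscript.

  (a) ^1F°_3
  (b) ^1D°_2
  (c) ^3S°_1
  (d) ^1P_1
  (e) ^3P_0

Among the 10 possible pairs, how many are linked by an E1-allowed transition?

(a)–(b): forbidden (parity).
(a)–(c): forbidden (parity, ΔS, ΔL, ΔJ).
(a)–(d): forbidden (ΔL, ΔJ).
(a)–(e): forbidden (ΔS, ΔL, ΔJ).
(b)–(c): forbidden (parity, ΔS, ΔL).
(b)–(d): allowed.
(b)–(e): forbidden (ΔS, ΔJ).
(c)–(d): forbidden (ΔS).
(c)–(e): allowed.
(d)–(e): forbidden (parity, ΔS).
Allowed pairs: 2 of 10.

2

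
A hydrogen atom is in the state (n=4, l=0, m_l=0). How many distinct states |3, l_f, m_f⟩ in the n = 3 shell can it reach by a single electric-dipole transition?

E1 requires Δl = ±1, so l_f ∈ {-1, 1}; with 0 ≤ l_f ≤ n_f−1 = 2, the allowed l_f values are {1}.
For l_f = 1: m_f ∈ {m_i−1, m_i, m_i+1} ∩ [−1, 1] = {-1, 0, 1} → 3 states.
Total: 3.

3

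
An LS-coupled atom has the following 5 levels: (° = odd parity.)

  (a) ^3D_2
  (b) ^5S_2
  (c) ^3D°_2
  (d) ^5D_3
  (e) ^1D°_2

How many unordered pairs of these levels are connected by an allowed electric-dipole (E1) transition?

(a)–(b): forbidden (parity, ΔS, ΔL).
(a)–(c): allowed.
(a)–(d): forbidden (parity, ΔS).
(a)–(e): forbidden (ΔS).
(b)–(c): forbidden (ΔS, ΔL).
(b)–(d): forbidden (parity, ΔL).
(b)–(e): forbidden (ΔS, ΔL).
(c)–(d): forbidden (ΔS).
(c)–(e): forbidden (parity, ΔS).
(d)–(e): forbidden (ΔS).
Allowed pairs: 1 of 10.

1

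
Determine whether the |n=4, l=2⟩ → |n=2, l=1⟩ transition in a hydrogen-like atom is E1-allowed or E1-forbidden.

Δl = 1 − 2 = -1; the E1 rule Δl = ±1 is ✓.
All E1 selection rules are satisfied.

allowed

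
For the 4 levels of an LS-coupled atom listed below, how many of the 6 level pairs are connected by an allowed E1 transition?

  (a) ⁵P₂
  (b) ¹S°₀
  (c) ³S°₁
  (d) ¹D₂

(a)–(b): forbidden (ΔS, ΔJ).
(a)–(c): forbidden (ΔS).
(a)–(d): forbidden (parity, ΔS).
(b)–(c): forbidden (parity, ΔS, ΔL).
(b)–(d): forbidden (ΔL, ΔJ).
(c)–(d): forbidden (ΔS, ΔL).
Allowed pairs: 0 of 6.

0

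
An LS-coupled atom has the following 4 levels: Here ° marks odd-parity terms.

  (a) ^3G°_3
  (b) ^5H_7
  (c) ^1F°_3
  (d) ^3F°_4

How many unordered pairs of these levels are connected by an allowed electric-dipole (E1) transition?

0

(a)–(b): forbidden (ΔS, ΔJ).
(a)–(c): forbidden (parity, ΔS).
(a)–(d): forbidden (parity).
(b)–(c): forbidden (ΔS, ΔL, ΔJ).
(b)–(d): forbidden (ΔS, ΔL, ΔJ).
(c)–(d): forbidden (parity, ΔS).
Allowed pairs: 0 of 6.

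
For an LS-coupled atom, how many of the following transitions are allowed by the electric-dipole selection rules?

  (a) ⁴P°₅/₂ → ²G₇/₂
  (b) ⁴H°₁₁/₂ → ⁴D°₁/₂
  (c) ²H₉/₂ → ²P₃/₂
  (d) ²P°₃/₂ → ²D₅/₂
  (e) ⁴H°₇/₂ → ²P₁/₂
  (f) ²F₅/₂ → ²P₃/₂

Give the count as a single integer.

1

(a) forbidden (ΔS, ΔL fail)
(b) forbidden (parity, ΔL, ΔJ fail)
(c) forbidden (parity, ΔL, ΔJ fail)
(d) allowed
(e) forbidden (ΔS, ΔL, ΔJ fail)
(f) forbidden (parity, ΔL fail)
Total allowed: 1 of 6.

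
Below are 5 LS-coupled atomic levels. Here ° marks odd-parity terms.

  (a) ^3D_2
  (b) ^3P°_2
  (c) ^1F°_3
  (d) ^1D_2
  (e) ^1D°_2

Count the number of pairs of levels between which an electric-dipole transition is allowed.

3

(a)–(b): allowed.
(a)–(c): forbidden (ΔS).
(a)–(d): forbidden (parity, ΔS).
(a)–(e): forbidden (ΔS).
(b)–(c): forbidden (parity, ΔS, ΔL).
(b)–(d): forbidden (ΔS).
(b)–(e): forbidden (parity, ΔS).
(c)–(d): allowed.
(c)–(e): forbidden (parity).
(d)–(e): allowed.
Allowed pairs: 3 of 10.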